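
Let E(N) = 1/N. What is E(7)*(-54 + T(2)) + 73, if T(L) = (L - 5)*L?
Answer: 451/7 ≈ 64.429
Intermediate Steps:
E(N) = 1/N
T(L) = L*(-5 + L) (T(L) = (-5 + L)*L = L*(-5 + L))
E(7)*(-54 + T(2)) + 73 = (-54 + 2*(-5 + 2))/7 + 73 = (-54 + 2*(-3))/7 + 73 = (-54 - 6)/7 + 73 = (⅐)*(-60) + 73 = -60/7 + 73 = 451/7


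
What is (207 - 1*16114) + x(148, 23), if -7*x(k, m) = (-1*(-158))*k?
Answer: -134733/7 ≈ -19248.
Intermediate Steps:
x(k, m) = -158*k/7 (x(k, m) = -(-1*(-158))*k/7 = -158*k/7)
(207 - 1*16114) + x(148, 23) = (207 - 1*16114) - 158/7*148 = (207 - 16114) - 23384/7 = -15907 - 23384/7 = -134733/7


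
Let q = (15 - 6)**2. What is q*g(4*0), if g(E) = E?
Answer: 0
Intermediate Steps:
q = 81 (q = 9**2 = 81)
q*g(4*0) = 81*(4*0) = 81*0 = 0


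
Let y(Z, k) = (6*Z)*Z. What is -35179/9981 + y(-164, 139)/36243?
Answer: 37300151/40193487 ≈ 0.92801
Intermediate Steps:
y(Z, k) = 6*Z²
-35179/9981 + y(-164, 139)/36243 = -35179/9981 + (6*(-164)²)/36243 = -35179*1/9981 + (6*26896)*(1/36243) = -35179/9981 + 161376*(1/36243) = -35179/9981 + 53792/12081 = 37300151/40193487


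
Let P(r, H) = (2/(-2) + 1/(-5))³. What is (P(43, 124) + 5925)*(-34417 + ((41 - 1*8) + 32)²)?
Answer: -22354428528/125 ≈ -1.7884e+8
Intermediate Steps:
P(r, H) = -216/125 (P(r, H) = (2*(-½) + 1*(-⅕))³ = (-1 - ⅕)³ = (-6/5)³ = -216/125)
(P(43, 124) + 5925)*(-34417 + ((41 - 1*8) + 32)²) = (-216/125 + 5925)*(-34417 + ((41 - 1*8) + 32)²) = 740409*(-34417 + ((41 - 8) + 32)²)/125 = 740409*(-34417 + (33 + 32)²)/125 = 740409*(-34417 + 65²)/125 = 740409*(-34417 + 4225)/125 = (740409/125)*(-30192) = -22354428528/125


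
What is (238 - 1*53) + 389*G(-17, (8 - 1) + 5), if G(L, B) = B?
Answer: 4853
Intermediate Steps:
(238 - 1*53) + 389*G(-17, (8 - 1) + 5) = (238 - 1*53) + 389*((8 - 1) + 5) = (238 - 53) + 389*(7 + 5) = 185 + 389*12 = 185 + 4668 = 4853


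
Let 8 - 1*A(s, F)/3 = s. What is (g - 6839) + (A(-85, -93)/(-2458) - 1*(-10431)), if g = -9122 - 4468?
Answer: -24575363/2458 ≈ -9998.1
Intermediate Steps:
A(s, F) = 24 - 3*s
g = -13590
(g - 6839) + (A(-85, -93)/(-2458) - 1*(-10431)) = (-13590 - 6839) + ((24 - 3*(-85))/(-2458) - 1*(-10431)) = -20429 + ((24 + 255)*(-1/2458) + 10431) = -20429 + (279*(-1/2458) + 10431) = -20429 + (-279/2458 + 10431) = -20429 + 25639119/2458 = -24575363/2458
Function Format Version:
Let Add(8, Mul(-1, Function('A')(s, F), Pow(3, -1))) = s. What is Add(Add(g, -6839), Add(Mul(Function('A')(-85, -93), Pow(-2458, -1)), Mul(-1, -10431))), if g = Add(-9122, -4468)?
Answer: Rational(-24575363, 2458) ≈ -9998.1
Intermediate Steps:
Function('A')(s, F) = Add(24, Mul(-3, s))
g = -13590
Add(Add(g, -6839), Add(Mul(Function('A')(-85, -93), Pow(-2458, -1)), Mul(-1, -10431))) = Add(Add(-13590, -6839), Add(Mul(Add(24, Mul(-3, -85)), Pow(-2458, -1)), Mul(-1, -10431))) = Add(-20429, Add(Mul(Add(24, 255), Rational(-1, 2458)), 10431)) = Add(-20429, Add(Mul(279, Rational(-1, 2458)), 10431)) = Add(-20429, Add(Rational(-279, 2458), 10431)) = Add(-20429, Rational(25639119, 2458)) = Rational(-24575363, 2458)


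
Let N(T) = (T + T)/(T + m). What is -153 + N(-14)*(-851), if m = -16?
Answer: -14209/15 ≈ -947.27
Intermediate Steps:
N(T) = 2*T/(-16 + T) (N(T) = (T + T)/(T - 16) = (2*T)/(-16 + T) = 2*T/(-16 + T))
-153 + N(-14)*(-851) = -153 + (2*(-14)/(-16 - 14))*(-851) = -153 + (2*(-14)/(-30))*(-851) = -153 + (2*(-14)*(-1/30))*(-851) = -153 + (14/15)*(-851) = -153 - 11914/15 = -14209/15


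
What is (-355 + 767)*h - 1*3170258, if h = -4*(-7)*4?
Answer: -3124114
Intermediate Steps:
h = 112 (h = 28*4 = 112)
(-355 + 767)*h - 1*3170258 = (-355 + 767)*112 - 1*3170258 = 412*112 - 3170258 = 46144 - 3170258 = -3124114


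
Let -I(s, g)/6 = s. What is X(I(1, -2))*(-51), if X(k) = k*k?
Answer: -1836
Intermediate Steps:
I(s, g) = -6*s
X(k) = k**2
X(I(1, -2))*(-51) = (-6*1)**2*(-51) = (-6)**2*(-51) = 36*(-51) = -1836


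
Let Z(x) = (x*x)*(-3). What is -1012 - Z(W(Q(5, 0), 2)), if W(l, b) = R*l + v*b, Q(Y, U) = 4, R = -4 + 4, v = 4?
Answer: -820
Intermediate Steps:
R = 0
W(l, b) = 4*b (W(l, b) = 0*l + 4*b = 0 + 4*b = 4*b)
Z(x) = -3*x**2 (Z(x) = x**2*(-3) = -3*x**2)
-1012 - Z(W(Q(5, 0), 2)) = -1012 - (-3)*(4*2)**2 = -1012 - (-3)*8**2 = -1012 - (-3)*64 = -1012 - 1*(-192) = -1012 + 192 = -820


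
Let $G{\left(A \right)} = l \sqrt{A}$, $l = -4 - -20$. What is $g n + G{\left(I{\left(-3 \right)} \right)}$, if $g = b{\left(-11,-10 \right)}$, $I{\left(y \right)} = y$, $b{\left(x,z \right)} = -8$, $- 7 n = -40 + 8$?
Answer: $- \frac{256}{7} + 16 i \sqrt{3} \approx -36.571 + 27.713 i$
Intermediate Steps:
$n = \frac{32}{7}$ ($n = - \frac{-40 + 8}{7} = \left(- \frac{1}{7}\right) \left(-32\right) = \frac{32}{7} \approx 4.5714$)
$g = -8$
$l = 16$ ($l = -4 + 20 = 16$)
$G{\left(A \right)} = 16 \sqrt{A}$
$g n + G{\left(I{\left(-3 \right)} \right)} = \left(-8\right) \frac{32}{7} + 16 \sqrt{-3} = - \frac{256}{7} + 16 i \sqrt{3}$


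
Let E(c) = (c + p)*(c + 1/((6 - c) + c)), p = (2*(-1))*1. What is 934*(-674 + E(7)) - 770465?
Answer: -4099538/3 ≈ -1.3665e+6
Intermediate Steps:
p = -2 (p = -2*1 = -2)
E(c) = (-2 + c)*(1/6 + c) (E(c) = (c - 2)*(c + 1/((6 - c) + c)) = (-2 + c)*(c + 1/6) = (-2 + c)*(1/6 + c))
934*(-674 + E(7)) - 770465 = 934*(-674 + (-1/3 + 7**2 - 11/6*7)) - 770465 = 934*(-674 + (-1/3 + 49 - 77/6)) - 770465 = 934*(-674 + 215/6) - 770465 = 934*(-3829/6) - 770465 = -1788143/3 - 770465 = -4099538/3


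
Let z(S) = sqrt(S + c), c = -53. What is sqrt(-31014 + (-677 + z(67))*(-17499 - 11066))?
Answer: sqrt(19307491 - 28565*sqrt(14)) ≈ 4381.9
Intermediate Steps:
z(S) = sqrt(-53 + S) (z(S) = sqrt(S - 53) = sqrt(-53 + S))
sqrt(-31014 + (-677 + z(67))*(-17499 - 11066)) = sqrt(-31014 + (-677 + sqrt(-53 + 67))*(-17499 - 11066)) = sqrt(-31014 + (-677 + sqrt(14))*(-28565)) = sqrt(-31014 + (19338505 - 28565*sqrt(14))) = sqrt(19307491 - 28565*sqrt(14))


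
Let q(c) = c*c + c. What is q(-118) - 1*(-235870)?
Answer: 249676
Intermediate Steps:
q(c) = c + c² (q(c) = c² + c = c + c²)
q(-118) - 1*(-235870) = -118*(1 - 118) - 1*(-235870) = -118*(-117) + 235870 = 13806 + 235870 = 249676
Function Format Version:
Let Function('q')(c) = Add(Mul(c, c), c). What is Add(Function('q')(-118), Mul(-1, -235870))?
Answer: 249676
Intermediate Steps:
Function('q')(c) = Add(c, Pow(c, 2)) (Function('q')(c) = Add(Pow(c, 2), c) = Add(c, Pow(c, 2)))
Add(Function('q')(-118), Mul(-1, -235870)) = Add(Mul(-118, Add(1, -118)), Mul(-1, -235870)) = Add(Mul(-118, -117), 235870) = Add(13806, 235870) = 249676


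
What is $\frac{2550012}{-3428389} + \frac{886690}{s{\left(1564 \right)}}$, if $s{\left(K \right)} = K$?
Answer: $\frac{1517965011821}{2681000198} \approx 566.19$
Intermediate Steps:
$\frac{2550012}{-3428389} + \frac{886690}{s{\left(1564 \right)}} = \frac{2550012}{-3428389} + \frac{886690}{1564} = 2550012 \left(- \frac{1}{3428389}\right) + 886690 \cdot \frac{1}{1564} = - \frac{2550012}{3428389} + \frac{443345}{782} = \frac{1517965011821}{2681000198}$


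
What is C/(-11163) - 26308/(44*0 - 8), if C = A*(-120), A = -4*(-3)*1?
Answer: 24473977/7442 ≈ 3288.6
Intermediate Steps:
A = 12 (A = 12*1 = 12)
C = -1440 (C = 12*(-120) = -1440)
C/(-11163) - 26308/(44*0 - 8) = -1440/(-11163) - 26308/(44*0 - 8) = -1440*(-1/11163) - 26308/(0 - 8) = 480/3721 - 26308/(-8) = 480/3721 - 26308*(-⅛) = 480/3721 + 6577/2 = 24473977/7442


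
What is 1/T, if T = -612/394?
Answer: -197/306 ≈ -0.64379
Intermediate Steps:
T = -306/197 (T = -612*1/394 = -306/197 ≈ -1.5533)
1/T = 1/(-306/197) = -197/306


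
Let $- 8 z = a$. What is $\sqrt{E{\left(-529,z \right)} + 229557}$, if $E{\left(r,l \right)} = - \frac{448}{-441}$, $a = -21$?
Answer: $\frac{\sqrt{101235085}}{21} \approx 479.12$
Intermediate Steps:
$z = \frac{21}{8}$ ($z = \left(- \frac{1}{8}\right) \left(-21\right) = \frac{21}{8} \approx 2.625$)
$E{\left(r,l \right)} = \frac{64}{63}$ ($E{\left(r,l \right)} = \left(-448\right) \left(- \frac{1}{441}\right) = \frac{64}{63}$)
$\sqrt{E{\left(-529,z \right)} + 229557} = \sqrt{\frac{64}{63} + 229557} = \sqrt{\frac{14462155}{63}} = \frac{\sqrt{101235085}}{21}$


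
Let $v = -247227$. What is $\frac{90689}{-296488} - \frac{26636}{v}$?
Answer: $- \frac{14523515035}{73299838776} \approx -0.19814$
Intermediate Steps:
$\frac{90689}{-296488} - \frac{26636}{v} = \frac{90689}{-296488} - \frac{26636}{-247227} = 90689 \left(- \frac{1}{296488}\right) - - \frac{26636}{247227} = - \frac{90689}{296488} + \frac{26636}{247227} = - \frac{14523515035}{73299838776}$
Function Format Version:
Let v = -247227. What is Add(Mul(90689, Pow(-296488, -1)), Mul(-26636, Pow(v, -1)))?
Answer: Rational(-14523515035, 73299838776) ≈ -0.19814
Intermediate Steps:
Add(Mul(90689, Pow(-296488, -1)), Mul(-26636, Pow(v, -1))) = Add(Mul(90689, Pow(-296488, -1)), Mul(-26636, Pow(-247227, -1))) = Add(Mul(90689, Rational(-1, 296488)), Mul(-26636, Rational(-1, 247227))) = Add(Rational(-90689, 296488), Rational(26636, 247227)) = Rational(-14523515035, 73299838776)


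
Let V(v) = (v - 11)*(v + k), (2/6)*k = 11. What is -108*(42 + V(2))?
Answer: 29484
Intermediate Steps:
k = 33 (k = 3*11 = 33)
V(v) = (-11 + v)*(33 + v) (V(v) = (v - 11)*(v + 33) = (-11 + v)*(33 + v))
-108*(42 + V(2)) = -108*(42 + (-363 + 2² + 22*2)) = -108*(42 + (-363 + 4 + 44)) = -108*(42 - 315) = -108*(-273) = 29484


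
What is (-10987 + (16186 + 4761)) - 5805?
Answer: 4155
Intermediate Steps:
(-10987 + (16186 + 4761)) - 5805 = (-10987 + 20947) - 5805 = 9960 - 5805 = 4155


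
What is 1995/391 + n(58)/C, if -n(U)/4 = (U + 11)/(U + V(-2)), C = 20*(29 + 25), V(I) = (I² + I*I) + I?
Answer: 11482207/2252160 ≈ 5.0983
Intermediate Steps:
V(I) = I + 2*I² (V(I) = (I² + I²) + I = 2*I² + I = I + 2*I²)
C = 1080 (C = 20*54 = 1080)
n(U) = -4*(11 + U)/(6 + U) (n(U) = -4*(U + 11)/(U - 2*(1 + 2*(-2))) = -4*(11 + U)/(U - 2*(1 - 4)) = -4*(11 + U)/(U - 2*(-3)) = -4*(11 + U)/(U + 6) = -4*(11 + U)/(6 + U))
1995/391 + n(58)/C = 1995/391 + (4*(-11 - 1*58)/(6 + 58))/1080 = 1995*(1/391) + (4*(-11 - 58)/64)*(1/1080) = 1995/391 + (4*(1/64)*(-69))*(1/1080) = 1995/391 - 69/16*1/1080 = 1995/391 - 23/5760 = 11482207/2252160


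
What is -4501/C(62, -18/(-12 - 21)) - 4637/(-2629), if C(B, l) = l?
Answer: -130136597/15774 ≈ -8250.1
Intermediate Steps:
-4501/C(62, -18/(-12 - 21)) - 4637/(-2629) = -4501/((-18/(-12 - 21))) - 4637/(-2629) = -4501/((-18/(-33))) - 4637*(-1/2629) = -4501/((-18*(-1/33))) + 4637/2629 = -4501/6/11 + 4637/2629 = -4501*11/6 + 4637/2629 = -49511/6 + 4637/2629 = -130136597/15774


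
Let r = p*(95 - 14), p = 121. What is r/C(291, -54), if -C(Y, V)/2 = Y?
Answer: -3267/194 ≈ -16.840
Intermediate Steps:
C(Y, V) = -2*Y
r = 9801 (r = 121*(95 - 14) = 121*81 = 9801)
r/C(291, -54) = 9801/((-2*291)) = 9801/(-582) = 9801*(-1/582) = -3267/194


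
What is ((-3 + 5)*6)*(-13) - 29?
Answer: -185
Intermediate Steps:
((-3 + 5)*6)*(-13) - 29 = (2*6)*(-13) - 29 = 12*(-13) - 29 = -156 - 29 = -185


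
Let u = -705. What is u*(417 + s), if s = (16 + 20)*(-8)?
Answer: -90945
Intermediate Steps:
s = -288 (s = 36*(-8) = -288)
u*(417 + s) = -705*(417 - 288) = -705*129 = -90945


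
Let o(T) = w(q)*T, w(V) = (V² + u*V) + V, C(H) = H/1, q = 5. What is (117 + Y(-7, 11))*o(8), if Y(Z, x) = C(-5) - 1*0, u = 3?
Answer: 40320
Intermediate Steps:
C(H) = H (C(H) = H*1 = H)
Y(Z, x) = -5 (Y(Z, x) = -5 - 1*0 = -5 + 0 = -5)
w(V) = V² + 4*V (w(V) = (V² + 3*V) + V = V² + 4*V)
o(T) = 45*T (o(T) = (5*(4 + 5))*T = (5*9)*T = 45*T)
(117 + Y(-7, 11))*o(8) = (117 - 5)*(45*8) = 112*360 = 40320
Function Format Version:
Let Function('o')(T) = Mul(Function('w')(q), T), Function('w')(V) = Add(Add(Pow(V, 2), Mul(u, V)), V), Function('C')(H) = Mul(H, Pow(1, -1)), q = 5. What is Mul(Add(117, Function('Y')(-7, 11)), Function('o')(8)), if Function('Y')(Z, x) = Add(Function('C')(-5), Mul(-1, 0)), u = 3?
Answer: 40320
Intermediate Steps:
Function('C')(H) = H (Function('C')(H) = Mul(H, 1) = H)
Function('Y')(Z, x) = -5 (Function('Y')(Z, x) = Add(-5, Mul(-1, 0)) = Add(-5, 0) = -5)
Function('w')(V) = Add(Pow(V, 2), Mul(4, V)) (Function('w')(V) = Add(Add(Pow(V, 2), Mul(3, V)), V) = Add(Pow(V, 2), Mul(4, V)))
Function('o')(T) = Mul(45, T) (Function('o')(T) = Mul(Mul(5, Add(4, 5)), T) = Mul(Mul(5, 9), T) = Mul(45, T))
Mul(Add(117, Function('Y')(-7, 11)), Function('o')(8)) = Mul(Add(117, -5), Mul(45, 8)) = Mul(112, 360) = 40320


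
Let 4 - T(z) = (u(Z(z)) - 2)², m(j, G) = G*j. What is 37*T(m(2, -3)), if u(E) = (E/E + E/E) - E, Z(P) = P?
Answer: -1184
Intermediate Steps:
u(E) = 2 - E (u(E) = (1 + 1) - E = 2 - E)
T(z) = 4 - z² (T(z) = 4 - ((2 - z) - 2)² = 4 - (-z)² = 4 - z²)
37*T(m(2, -3)) = 37*(4 - (-3*2)²) = 37*(4 - 1*(-6)²) = 37*(4 - 1*36) = 37*(4 - 36) = 37*(-32) = -1184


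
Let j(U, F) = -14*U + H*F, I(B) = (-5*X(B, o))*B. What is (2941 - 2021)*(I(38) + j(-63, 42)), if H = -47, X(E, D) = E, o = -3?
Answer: -7647040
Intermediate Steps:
I(B) = -5*B² (I(B) = (-5*B)*B = -5*B²)
j(U, F) = -47*F - 14*U (j(U, F) = -14*U - 47*F = -47*F - 14*U)
(2941 - 2021)*(I(38) + j(-63, 42)) = (2941 - 2021)*(-5*38² + (-47*42 - 14*(-63))) = 920*(-5*1444 + (-1974 + 882)) = 920*(-7220 - 1092) = 920*(-8312) = -7647040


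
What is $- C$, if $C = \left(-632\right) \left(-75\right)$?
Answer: $-47400$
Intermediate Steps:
$C = 47400$
$- C = \left(-1\right) 47400 = -47400$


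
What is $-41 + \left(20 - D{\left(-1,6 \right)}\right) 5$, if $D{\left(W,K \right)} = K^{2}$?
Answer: $-121$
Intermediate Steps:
$-41 + \left(20 - D{\left(-1,6 \right)}\right) 5 = -41 + \left(20 - 6^{2}\right) 5 = -41 + \left(20 - 36\right) 5 = -41 - 80 = -121$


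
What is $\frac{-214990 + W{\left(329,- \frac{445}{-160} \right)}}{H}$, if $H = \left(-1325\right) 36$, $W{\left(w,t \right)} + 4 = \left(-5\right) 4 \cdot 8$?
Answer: $\frac{11953}{2650} \approx 4.5106$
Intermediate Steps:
$W{\left(w,t \right)} = -164$ ($W{\left(w,t \right)} = -4 + \left(-5\right) 4 \cdot 8 = -4 - 160 = -164$)
$H = -47700$
$\frac{-214990 + W{\left(329,- \frac{445}{-160} \right)}}{H} = \frac{-214990 - 164}{-47700} = \left(-215154\right) \left(- \frac{1}{47700}\right) = \frac{11953}{2650}$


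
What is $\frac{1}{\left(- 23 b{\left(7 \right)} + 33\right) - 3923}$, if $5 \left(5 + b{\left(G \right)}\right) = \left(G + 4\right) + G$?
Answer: $- \frac{5}{19289} \approx -0.00025922$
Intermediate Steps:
$b{\left(G \right)} = - \frac{21}{5} + \frac{2 G}{5}$ ($b{\left(G \right)} = -5 + \frac{\left(G + 4\right) + G}{5} = -5 + \frac{\left(4 + G\right) + G}{5} = -5 + \frac{4 + 2 G}{5} = -5 + \left(\frac{4}{5} + \frac{2 G}{5}\right) = - \frac{21}{5} + \frac{2 G}{5}$)
$\frac{1}{\left(- 23 b{\left(7 \right)} + 33\right) - 3923} = \frac{1}{\left(- 23 \left(- \frac{21}{5} + \frac{2}{5} \cdot 7\right) + 33\right) - 3923} = \frac{1}{\left(- 23 \left(- \frac{21}{5} + \frac{14}{5}\right) + 33\right) - 3923} = \frac{1}{\left(\left(-23\right) \left(- \frac{7}{5}\right) + 33\right) - 3923} = \frac{1}{\left(\frac{161}{5} + 33\right) - 3923} = \frac{1}{\frac{326}{5} - 3923} = \frac{1}{- \frac{19289}{5}} = - \frac{5}{19289}$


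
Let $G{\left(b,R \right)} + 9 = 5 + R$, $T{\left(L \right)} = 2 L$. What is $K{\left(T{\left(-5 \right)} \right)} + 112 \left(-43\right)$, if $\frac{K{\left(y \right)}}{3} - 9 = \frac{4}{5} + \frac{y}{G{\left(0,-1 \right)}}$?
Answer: $- \frac{23903}{5} \approx -4780.6$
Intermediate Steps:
$G{\left(b,R \right)} = -4 + R$ ($G{\left(b,R \right)} = -9 + \left(5 + R\right) = -4 + R$)
$K{\left(y \right)} = \frac{147}{5} - \frac{3 y}{5}$ ($K{\left(y \right)} = 27 + 3 \left(\frac{4}{5} + \frac{y}{-4 - 1}\right) = 27 + 3 \left(4 \cdot \frac{1}{5} + \frac{y}{-5}\right) = 27 + 3 \left(\frac{4}{5} + y \left(- \frac{1}{5}\right)\right) = 27 + 3 \left(\frac{4}{5} - \frac{y}{5}\right) = 27 - \left(- \frac{12}{5} + \frac{3 y}{5}\right) = \frac{147}{5} - \frac{3 y}{5}$)
$K{\left(T{\left(-5 \right)} \right)} + 112 \left(-43\right) = \left(\frac{147}{5} - \frac{3 \cdot 2 \left(-5\right)}{5}\right) + 112 \left(-43\right) = \left(\frac{147}{5} - -6\right) - 4816 = \left(\frac{147}{5} + 6\right) - 4816 = \frac{177}{5} - 4816 = - \frac{23903}{5}$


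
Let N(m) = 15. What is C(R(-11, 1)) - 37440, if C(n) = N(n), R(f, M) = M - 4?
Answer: -37425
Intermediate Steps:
R(f, M) = -4 + M
C(n) = 15
C(R(-11, 1)) - 37440 = 15 - 37440 = -37425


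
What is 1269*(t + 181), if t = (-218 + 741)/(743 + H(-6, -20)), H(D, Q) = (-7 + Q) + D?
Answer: 163742877/710 ≈ 2.3062e+5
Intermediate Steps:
H(D, Q) = -7 + D + Q
t = 523/710 (t = (-218 + 741)/(743 + (-7 - 6 - 20)) = 523/(743 - 33) = 523/710 ≈ 0.73662)
1269*(t + 181) = 1269*(523/710 + 181) = 1269*(129033/710) = 163742877/710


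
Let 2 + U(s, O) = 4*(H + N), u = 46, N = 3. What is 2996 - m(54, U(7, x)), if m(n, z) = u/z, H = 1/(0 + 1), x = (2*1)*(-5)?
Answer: 20949/7 ≈ 2992.7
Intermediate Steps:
x = -10 (x = 2*(-5) = -10)
H = 1 (H = 1/1 = 1)
U(s, O) = 14 (U(s, O) = -2 + 4*(1 + 3) = -2 + 4*4 = -2 + 16 = 14)
m(n, z) = 46/z
2996 - m(54, U(7, x)) = 2996 - 46/14 = 2996 - 1*23/7 = 2996 - 23/7 = 20949/7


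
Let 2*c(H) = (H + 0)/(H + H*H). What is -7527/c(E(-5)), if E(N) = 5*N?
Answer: 361296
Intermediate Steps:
c(H) = H/(2*(H + H**2)) (c(H) = ((H + 0)/(H + H*H))/2 = (H/(H + H**2))/2 = H/(2*(H + H**2)))
-7527/c(E(-5)) = -7527/(1/(2*(1 + 5*(-5)))) = -7527/(1/(2*(1 - 25))) = -7527/((1/2)/(-24)) = -7527/((1/2)*(-1/24)) = -7527/(-1/48) = -7527*(-48) = 361296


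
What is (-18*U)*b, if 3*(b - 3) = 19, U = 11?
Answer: -1848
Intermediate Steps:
b = 28/3 (b = 3 + (⅓)*19 = 3 + 19/3 = 28/3 ≈ 9.3333)
(-18*U)*b = -18*11*(28/3) = -198*28/3 = -1848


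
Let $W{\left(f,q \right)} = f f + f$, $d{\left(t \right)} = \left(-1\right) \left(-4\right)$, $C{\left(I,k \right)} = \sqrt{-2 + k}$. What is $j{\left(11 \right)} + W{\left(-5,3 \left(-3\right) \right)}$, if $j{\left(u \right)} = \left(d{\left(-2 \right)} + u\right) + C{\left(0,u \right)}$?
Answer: $38$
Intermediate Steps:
$d{\left(t \right)} = 4$
$W{\left(f,q \right)} = f + f^{2}$ ($W{\left(f,q \right)} = f^{2} + f = f + f^{2}$)
$j{\left(u \right)} = 4 + u + \sqrt{-2 + u}$ ($j{\left(u \right)} = \left(4 + u\right) + \sqrt{-2 + u} = 4 + u + \sqrt{-2 + u}$)
$j{\left(11 \right)} + W{\left(-5,3 \left(-3\right) \right)} = \left(4 + 11 + \sqrt{-2 + 11}\right) - 5 \left(1 - 5\right) = \left(4 + 11 + \sqrt{9}\right) - -20 = \left(4 + 11 + 3\right) + 20 = 18 + 20 = 38$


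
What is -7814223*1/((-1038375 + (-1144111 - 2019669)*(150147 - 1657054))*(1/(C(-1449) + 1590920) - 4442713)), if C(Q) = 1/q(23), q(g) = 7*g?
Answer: 667173465431661/1808397321945868050250019840 ≈ 3.6893e-13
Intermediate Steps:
C(Q) = 1/161 (C(Q) = 1/(7*23) = 1/161)
-7814223*1/((-1038375 + (-1144111 - 2019669)*(150147 - 1657054))*(1/(C(-1449) + 1590920) - 4442713)) = -7814223*1/((-1038375 + (-1144111 - 2019669)*(150147 - 1657054))*(1/(1/161 + 1590920) - 4442713)) = -7814223*1/((-1038375 - 3163780*(-1506907))*(1/(256138121/161) - 4442713)) = -7814223*1/((-1038375 + 4767522228460)*(161/256138121 - 4442713)) = -7814223/(4767521190085*(-1137948159962112/256138121)) = -7814223/(-5425191965837604150750059520/256138121) = -7814223*(-256138121/5425191965837604150750059520) = 667173465431661/1808397321945868050250019840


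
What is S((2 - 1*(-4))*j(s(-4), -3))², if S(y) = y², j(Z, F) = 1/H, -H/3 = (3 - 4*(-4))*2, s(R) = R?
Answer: 1/130321 ≈ 7.6734e-6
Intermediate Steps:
H = -114 (H = -3*(3 - 4*(-4))*2 = -3*(3 + 16)*2 = -57*2 = -3*38 = -114)
j(Z, F) = -1/114 (j(Z, F) = 1/(-114) = -1/114)
S((2 - 1*(-4))*j(s(-4), -3))² = (((2 - 1*(-4))*(-1/114))²)² = (((2 + 4)*(-1/114))²)² = ((6*(-1/114))²)² = ((-1/19)²)² = (1/361)² = 1/130321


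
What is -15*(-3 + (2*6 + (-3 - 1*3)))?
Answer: -45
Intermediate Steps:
-15*(-3 + (2*6 + (-3 - 1*3))) = -15*(-3 + (12 + (-3 - 3))) = -15*(-3 + (12 - 6)) = -15*(-3 + 6) = -15*3 = -45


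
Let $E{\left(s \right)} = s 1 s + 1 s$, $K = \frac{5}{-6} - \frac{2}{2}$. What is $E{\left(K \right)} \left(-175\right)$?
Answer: $- \frac{9625}{36} \approx -267.36$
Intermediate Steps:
$K = - \frac{11}{6}$ ($K = 5 \left(- \frac{1}{6}\right) - 1 = - \frac{5}{6} - 1 = - \frac{11}{6} \approx -1.8333$)
$E{\left(s \right)} = s + s^{2}$ ($E{\left(s \right)} = s s + s = s^{2} + s = s + s^{2}$)
$E{\left(K \right)} \left(-175\right) = - \frac{11 \left(1 - \frac{11}{6}\right)}{6} \left(-175\right) = \left(- \frac{11}{6}\right) \left(- \frac{5}{6}\right) \left(-175\right) = \frac{55}{36} \left(-175\right) = - \frac{9625}{36}$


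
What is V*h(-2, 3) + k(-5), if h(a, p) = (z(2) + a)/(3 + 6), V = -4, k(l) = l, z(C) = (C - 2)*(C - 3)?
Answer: -37/9 ≈ -4.1111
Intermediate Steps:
z(C) = (-3 + C)*(-2 + C) (z(C) = (-2 + C)*(-3 + C) = (-3 + C)*(-2 + C))
h(a, p) = a/9 (h(a, p) = ((6 + 2² - 5*2) + a)/(3 + 6) = ((6 + 4 - 10) + a)/9 = (0 + a)*(⅑) = a*(⅑) = a/9)
V*h(-2, 3) + k(-5) = -4*(-2)/9 - 5 = -4*(-2/9) - 5 = 8/9 - 5 = -37/9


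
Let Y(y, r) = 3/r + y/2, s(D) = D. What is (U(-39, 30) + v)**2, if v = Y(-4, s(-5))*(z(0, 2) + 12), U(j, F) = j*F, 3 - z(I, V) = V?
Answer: 36228361/25 ≈ 1.4491e+6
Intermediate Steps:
z(I, V) = 3 - V
Y(y, r) = y/2 + 3/r (Y(y, r) = 3/r + y*(1/2) = 3/r + y/2 = y/2 + 3/r)
U(j, F) = F*j
v = -169/5 (v = ((1/2)*(-4) + 3/(-5))*((3 - 1*2) + 12) = (-2 + 3*(-1/5))*((3 - 2) + 12) = (-2 - 3/5)*(1 + 12) = -13/5*13 = -169/5 ≈ -33.800)
(U(-39, 30) + v)**2 = (30*(-39) - 169/5)**2 = (-1170 - 169/5)**2 = (-6019/5)**2 = 36228361/25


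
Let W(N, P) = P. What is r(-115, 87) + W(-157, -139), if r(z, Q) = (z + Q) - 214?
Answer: -381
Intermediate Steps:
r(z, Q) = -214 + Q + z (r(z, Q) = (Q + z) - 214 = -214 + Q + z)
r(-115, 87) + W(-157, -139) = (-214 + 87 - 115) - 139 = -242 - 139 = -381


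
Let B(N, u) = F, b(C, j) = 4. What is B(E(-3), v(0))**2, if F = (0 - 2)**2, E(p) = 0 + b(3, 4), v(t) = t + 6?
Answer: 16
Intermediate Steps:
v(t) = 6 + t
E(p) = 4 (E(p) = 0 + 4 = 4)
F = 4 (F = (-2)**2 = 4)
B(N, u) = 4
B(E(-3), v(0))**2 = 4**2 = 16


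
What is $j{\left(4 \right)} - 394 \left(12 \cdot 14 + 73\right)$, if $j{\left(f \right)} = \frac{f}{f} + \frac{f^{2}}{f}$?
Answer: $-94949$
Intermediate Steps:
$j{\left(f \right)} = 1 + f$
$j{\left(4 \right)} - 394 \left(12 \cdot 14 + 73\right) = \left(1 + 4\right) - 394 \left(12 \cdot 14 + 73\right) = 5 - 394 \left(168 + 73\right) = 5 - 94954 = -94949$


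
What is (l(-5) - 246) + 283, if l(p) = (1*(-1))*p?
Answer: 42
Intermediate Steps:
l(p) = -p
(l(-5) - 246) + 283 = (-1*(-5) - 246) + 283 = (5 - 246) + 283 = -241 + 283 = 42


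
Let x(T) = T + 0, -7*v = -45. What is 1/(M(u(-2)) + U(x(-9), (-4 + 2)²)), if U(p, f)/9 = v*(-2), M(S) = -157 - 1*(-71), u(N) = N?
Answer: -7/1412 ≈ -0.0049575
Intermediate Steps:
v = 45/7 (v = -⅐*(-45) = 45/7 ≈ 6.4286)
M(S) = -86 (M(S) = -157 + 71 = -86)
x(T) = T
U(p, f) = -810/7 (U(p, f) = 9*((45/7)*(-2)) = 9*(-90/7) = -810/7)
1/(M(u(-2)) + U(x(-9), (-4 + 2)²)) = 1/(-86 - 810/7) = 1/(-1412/7) = -7/1412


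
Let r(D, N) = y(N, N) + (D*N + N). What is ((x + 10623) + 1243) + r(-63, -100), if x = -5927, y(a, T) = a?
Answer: 12039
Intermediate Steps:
r(D, N) = 2*N + D*N (r(D, N) = N + (D*N + N) = N + (N + D*N) = 2*N + D*N)
((x + 10623) + 1243) + r(-63, -100) = ((-5927 + 10623) + 1243) - 100*(2 - 63) = (4696 + 1243) - 100*(-61) = 5939 + 6100 = 12039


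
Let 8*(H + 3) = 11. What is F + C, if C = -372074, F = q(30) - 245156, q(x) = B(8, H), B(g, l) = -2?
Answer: -617232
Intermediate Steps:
H = -13/8 (H = -3 + (1/8)*11 = -3 + 11/8 = -13/8 ≈ -1.6250)
q(x) = -2
F = -245158 (F = -2 - 245156 = -245158)
F + C = -245158 - 372074 = -617232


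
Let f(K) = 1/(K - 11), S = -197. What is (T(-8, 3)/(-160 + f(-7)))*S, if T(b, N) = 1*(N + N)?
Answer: 21276/2881 ≈ 7.3849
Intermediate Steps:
T(b, N) = 2*N (T(b, N) = 1*(2*N) = 2*N)
f(K) = 1/(-11 + K)
(T(-8, 3)/(-160 + f(-7)))*S = ((2*3)/(-160 + 1/(-11 - 7)))*(-197) = (6/(-160 + 1/(-18)))*(-197) = (6/(-160 - 1/18))*(-197) = (6/(-2881/18))*(-197) = (6*(-18/2881))*(-197) = -108/2881*(-197) = 21276/2881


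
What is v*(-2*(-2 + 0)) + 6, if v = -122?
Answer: -482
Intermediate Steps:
v*(-2*(-2 + 0)) + 6 = -(-244)*(-2 + 0) + 6 = -(-244)*(-2) + 6 = -122*4 + 6 = -488 + 6 = -482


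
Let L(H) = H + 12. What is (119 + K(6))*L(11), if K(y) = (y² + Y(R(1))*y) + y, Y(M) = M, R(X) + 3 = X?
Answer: 3427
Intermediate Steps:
R(X) = -3 + X
L(H) = 12 + H
K(y) = y² - y (K(y) = (y² + (-3 + 1)*y) + y = (y² - 2*y) + y = y² - y)
(119 + K(6))*L(11) = (119 + 6*(-1 + 6))*(12 + 11) = (119 + 6*5)*23 = (119 + 30)*23 = 149*23 = 3427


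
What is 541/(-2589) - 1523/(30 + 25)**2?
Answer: -5579572/7831725 ≈ -0.71243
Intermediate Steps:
541/(-2589) - 1523/(30 + 25)**2 = 541*(-1/2589) - 1523/(55**2) = -541/2589 - 1523/3025 = -5579572/7831725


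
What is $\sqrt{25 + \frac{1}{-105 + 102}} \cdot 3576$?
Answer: $1192 \sqrt{222} \approx 17760.0$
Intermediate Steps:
$\sqrt{25 + \frac{1}{-105 + 102}} \cdot 3576 = \sqrt{25 + \frac{1}{-3}} \cdot 3576 = \sqrt{25 - \frac{1}{3}} \cdot 3576 = \sqrt{\frac{74}{3}} \cdot 3576 = \frac{\sqrt{222}}{3} \cdot 3576 = 1192 \sqrt{222}$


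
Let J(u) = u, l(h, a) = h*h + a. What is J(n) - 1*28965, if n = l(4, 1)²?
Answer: -28676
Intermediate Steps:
l(h, a) = a + h² (l(h, a) = h² + a = a + h²)
n = 289 (n = (1 + 4²)² = (1 + 16)² = 17² = 289)
J(n) - 1*28965 = 289 - 1*28965 = 289 - 28965 = -28676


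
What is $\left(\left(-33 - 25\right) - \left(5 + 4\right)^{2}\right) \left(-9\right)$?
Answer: $1251$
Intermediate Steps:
$\left(\left(-33 - 25\right) - \left(5 + 4\right)^{2}\right) \left(-9\right) = \left(-58 - 9^{2}\right) \left(-9\right) = \left(-58 - 81\right) \left(-9\right) = \left(-139\right) \left(-9\right) = 1251$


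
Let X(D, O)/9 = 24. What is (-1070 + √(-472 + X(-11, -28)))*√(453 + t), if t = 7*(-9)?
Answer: √390*(-1070 + 16*I) ≈ -21131.0 + 315.97*I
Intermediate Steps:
t = -63
X(D, O) = 216 (X(D, O) = 9*24 = 216)
(-1070 + √(-472 + X(-11, -28)))*√(453 + t) = (-1070 + √(-472 + 216))*√(453 - 63) = (-1070 + √(-256))*√390 = (-1070 + 16*I)*√390 = √390*(-1070 + 16*I)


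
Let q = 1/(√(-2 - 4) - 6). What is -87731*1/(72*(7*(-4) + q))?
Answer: 17283007/399180 - 87731*I*√6/2395080 ≈ 43.296 - 0.089724*I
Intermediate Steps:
q = 1/(-6 + I*√6) (q = 1/(√(-6) - 6) = 1/(I*√6 - 6) = 1/(-6 + I*√6) ≈ -0.14286 - 0.058321*I)
-87731*1/(72*(7*(-4) + q)) = -87731*1/(72*(7*(-4) + (-⅐ - I*√6/42))) = -87731*1/(72*(-28 + (-⅐ - I*√6/42))) = -87731*1/(72*(-197/7 - I*√6/42)) = -87731/(-14184/7 - 12*I*√6/7)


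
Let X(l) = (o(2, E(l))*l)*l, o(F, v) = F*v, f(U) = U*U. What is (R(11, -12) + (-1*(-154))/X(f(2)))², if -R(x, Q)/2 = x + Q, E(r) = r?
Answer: 42025/4096 ≈ 10.260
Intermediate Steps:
f(U) = U²
R(x, Q) = -2*Q - 2*x (R(x, Q) = -2*(x + Q) = -2*(Q + x) = -2*Q - 2*x)
X(l) = 2*l³ (X(l) = ((2*l)*l)*l = (2*l²)*l = 2*l³)
(R(11, -12) + (-1*(-154))/X(f(2)))² = ((-2*(-12) - 2*11) + (-1*(-154))/((2*(2²)³)))² = ((24 - 22) + 154/((2*4³)))² = (2 + 154/((2*64)))² = (2 + 154/128)² = (2 + 154*(1/128))² = (2 + 77/64)² = (205/64)² = 42025/4096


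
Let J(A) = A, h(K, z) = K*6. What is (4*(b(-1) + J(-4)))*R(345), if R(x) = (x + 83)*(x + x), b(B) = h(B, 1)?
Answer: -11812800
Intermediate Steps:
h(K, z) = 6*K
b(B) = 6*B
R(x) = 2*x*(83 + x) (R(x) = (83 + x)*(2*x) = 2*x*(83 + x))
(4*(b(-1) + J(-4)))*R(345) = (4*(6*(-1) - 4))*(2*345*(83 + 345)) = (4*(-6 - 4))*(2*345*428) = (4*(-10))*295320 = -40*295320 = -11812800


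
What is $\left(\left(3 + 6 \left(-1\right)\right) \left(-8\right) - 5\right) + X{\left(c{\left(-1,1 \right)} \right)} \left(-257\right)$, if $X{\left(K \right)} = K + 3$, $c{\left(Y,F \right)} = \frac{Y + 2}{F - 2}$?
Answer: $-495$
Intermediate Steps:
$c{\left(Y,F \right)} = \frac{2 + Y}{-2 + F}$
$X{\left(K \right)} = 3 + K$
$\left(\left(3 + 6 \left(-1\right)\right) \left(-8\right) - 5\right) + X{\left(c{\left(-1,1 \right)} \right)} \left(-257\right) = \left(\left(3 + 6 \left(-1\right)\right) \left(-8\right) - 5\right) + \left(3 + \frac{2 - 1}{-2 + 1}\right) \left(-257\right) = \left(\left(3 - 6\right) \left(-8\right) - 5\right) + \left(3 + \frac{1}{-1} \cdot 1\right) \left(-257\right) = \left(\left(-3\right) \left(-8\right) - 5\right) + \left(3 - 1\right) \left(-257\right) = \left(24 - 5\right) + \left(3 - 1\right) \left(-257\right) = 19 + 2 \left(-257\right) = 19 - 514 = -495$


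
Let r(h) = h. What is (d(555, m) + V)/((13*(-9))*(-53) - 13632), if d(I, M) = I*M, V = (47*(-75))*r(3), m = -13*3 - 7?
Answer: 12035/2477 ≈ 4.8587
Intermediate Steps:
m = -46 (m = -39 - 7 = -46)
V = -10575 (V = (47*(-75))*3 = -3525*3 = -10575)
(d(555, m) + V)/((13*(-9))*(-53) - 13632) = (555*(-46) - 10575)/((13*(-9))*(-53) - 13632) = (-25530 - 10575)/(-117*(-53) - 13632) = -36105/(6201 - 13632) = -36105/(-7431) = -36105*(-1/7431) = 12035/2477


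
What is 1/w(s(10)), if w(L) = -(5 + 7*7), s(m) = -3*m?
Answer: -1/54 ≈ -0.018519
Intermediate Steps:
w(L) = -54 (w(L) = -(5 + 49) = -1*54 = -54)
1/w(s(10)) = 1/(-54) = -1/54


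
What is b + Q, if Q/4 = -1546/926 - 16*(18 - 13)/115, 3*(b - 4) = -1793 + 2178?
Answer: 3925409/31947 ≈ 122.87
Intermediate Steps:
b = 397/3 (b = 4 + (-1793 + 2178)/3 = 4 + (1/3)*385 = 4 + 385/3 = 397/3 ≈ 132.33)
Q = -100748/10649 (Q = 4*(-1546/926 - 16*(18 - 13)/115) = 4*(-1546*1/926 - 16*5*(1/115)) = 4*(-773/463 - 80*1/115) = 4*(-773/463 - 16/23) = 4*(-25187/10649) = -100748/10649 ≈ -9.4608)
b + Q = 397/3 - 100748/10649 = 3925409/31947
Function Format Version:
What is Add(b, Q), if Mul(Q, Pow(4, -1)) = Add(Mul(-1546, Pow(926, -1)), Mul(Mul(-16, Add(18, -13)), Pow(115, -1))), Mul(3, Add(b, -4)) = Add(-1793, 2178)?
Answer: Rational(3925409, 31947) ≈ 122.87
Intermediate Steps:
b = Rational(397, 3) (b = Add(4, Mul(Rational(1, 3), Add(-1793, 2178))) = Add(4, Mul(Rational(1, 3), 385)) = Add(4, Rational(385, 3)) = Rational(397, 3) ≈ 132.33)
Q = Rational(-100748, 10649) (Q = Mul(4, Add(Mul(-1546, Pow(926, -1)), Mul(Mul(-16, Add(18, -13)), Pow(115, -1)))) = Mul(4, Add(Mul(-1546, Rational(1, 926)), Mul(Mul(-16, 5), Rational(1, 115)))) = Mul(4, Add(Rational(-773, 463), Mul(-80, Rational(1, 115)))) = Mul(4, Add(Rational(-773, 463), Rational(-16, 23))) = Mul(4, Rational(-25187, 10649)) = Rational(-100748, 10649) ≈ -9.4608)
Add(b, Q) = Add(Rational(397, 3), Rational(-100748, 10649)) = Rational(3925409, 31947)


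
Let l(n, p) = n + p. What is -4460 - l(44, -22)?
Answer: -4482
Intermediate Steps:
-4460 - l(44, -22) = -4460 - (44 - 22) = -4460 - 1*22 = -4460 - 22 = -4482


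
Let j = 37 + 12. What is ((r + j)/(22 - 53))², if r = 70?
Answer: 14161/961 ≈ 14.736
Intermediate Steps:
j = 49
((r + j)/(22 - 53))² = ((70 + 49)/(22 - 53))² = (119/(-31))² = (119*(-1/31))² = (-119/31)² = 14161/961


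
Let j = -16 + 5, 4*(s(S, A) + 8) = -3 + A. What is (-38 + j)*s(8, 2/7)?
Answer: 1701/4 ≈ 425.25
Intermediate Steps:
s(S, A) = -35/4 + A/4 (s(S, A) = -8 + (-3 + A)/4 = -8 + (-¾ + A/4) = -35/4 + A/4)
j = -11
(-38 + j)*s(8, 2/7) = (-38 - 11)*(-35/4 + (2/7)/4) = -49*(-35/4 + (2*(⅐))/4) = -49*(-35/4 + (¼)*(2/7)) = -49*(-35/4 + 1/14) = -49*(-243/28) = 1701/4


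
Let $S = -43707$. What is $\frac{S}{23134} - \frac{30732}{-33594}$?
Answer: $- \frac{126223145}{129527266} \approx -0.97449$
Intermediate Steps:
$\frac{S}{23134} - \frac{30732}{-33594} = - \frac{43707}{23134} - \frac{30732}{-33594} = \left(-43707\right) \frac{1}{23134} - - \frac{5122}{5599} = - \frac{43707}{23134} + \frac{5122}{5599} = - \frac{126223145}{129527266}$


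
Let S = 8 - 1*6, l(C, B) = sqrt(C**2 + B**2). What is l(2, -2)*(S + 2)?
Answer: 8*sqrt(2) ≈ 11.314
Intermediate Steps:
l(C, B) = sqrt(B**2 + C**2)
S = 2 (S = 8 - 6 = 2)
l(2, -2)*(S + 2) = sqrt((-2)**2 + 2**2)*(2 + 2) = sqrt(4 + 4)*4 = sqrt(8)*4 = (2*sqrt(2))*4 = 8*sqrt(2)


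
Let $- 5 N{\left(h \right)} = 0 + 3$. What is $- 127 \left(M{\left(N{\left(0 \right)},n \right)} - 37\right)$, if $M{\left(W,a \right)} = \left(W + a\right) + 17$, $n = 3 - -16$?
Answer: $\frac{1016}{5} \approx 203.2$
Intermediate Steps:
$n = 19$ ($n = 3 + 16 = 19$)
$N{\left(h \right)} = - \frac{3}{5}$ ($N{\left(h \right)} = - \frac{0 + 3}{5} = \left(- \frac{1}{5}\right) 3 = - \frac{3}{5}$)
$M{\left(W,a \right)} = 17 + W + a$
$- 127 \left(M{\left(N{\left(0 \right)},n \right)} - 37\right) = - 127 \left(\left(17 - \frac{3}{5} + 19\right) - 37\right) = - 127 \left(\frac{177}{5} - 37\right) = \left(-127\right) \left(- \frac{8}{5}\right) = \frac{1016}{5}$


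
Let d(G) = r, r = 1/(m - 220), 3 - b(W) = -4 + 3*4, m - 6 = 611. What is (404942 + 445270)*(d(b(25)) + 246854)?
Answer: 83321659370268/397 ≈ 2.0988e+11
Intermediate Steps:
m = 617 (m = 6 + 611 = 617)
b(W) = -5 (b(W) = 3 - (-4 + 3*4) = 3 - (-4 + 12) = 3 - 1*8 = 3 - 8 = -5)
r = 1/397 (r = 1/(617 - 220) = 1/397 ≈ 0.0025189)
d(G) = 1/397
(404942 + 445270)*(d(b(25)) + 246854) = (404942 + 445270)*(1/397 + 246854) = 850212*(98001039/397) = 83321659370268/397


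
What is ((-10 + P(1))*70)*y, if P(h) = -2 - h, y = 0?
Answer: 0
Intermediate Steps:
((-10 + P(1))*70)*y = ((-10 + (-2 - 1*1))*70)*0 = ((-10 + (-2 - 1))*70)*0 = ((-10 - 3)*70)*0 = -13*70*0 = -910*0 = 0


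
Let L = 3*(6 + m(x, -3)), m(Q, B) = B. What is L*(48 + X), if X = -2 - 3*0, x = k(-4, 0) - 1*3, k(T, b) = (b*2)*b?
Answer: 414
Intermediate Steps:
k(T, b) = 2*b² (k(T, b) = (2*b)*b = 2*b²)
x = -3 (x = 2*0² - 1*3 = 2*0 - 3 = 0 - 3 = -3)
L = 9 (L = 3*(6 - 3) = 3*3 = 9)
X = -2 (X = -2 + 0 = -2)
L*(48 + X) = 9*(48 - 2) = 9*46 = 414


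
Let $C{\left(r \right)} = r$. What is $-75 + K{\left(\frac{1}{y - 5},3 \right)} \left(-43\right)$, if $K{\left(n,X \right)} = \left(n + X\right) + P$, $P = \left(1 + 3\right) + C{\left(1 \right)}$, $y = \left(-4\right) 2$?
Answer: $- \frac{5404}{13} \approx -415.69$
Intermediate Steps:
$y = -8$
$P = 5$ ($P = \left(1 + 3\right) + 1 = 4 + 1 = 5$)
$K{\left(n,X \right)} = 5 + X + n$ ($K{\left(n,X \right)} = \left(n + X\right) + 5 = \left(X + n\right) + 5 = 5 + X + n$)
$-75 + K{\left(\frac{1}{y - 5},3 \right)} \left(-43\right) = -75 + \left(5 + 3 + \frac{1}{-8 - 5}\right) \left(-43\right) = -75 + \left(5 + 3 + \frac{1}{-13}\right) \left(-43\right) = -75 + \left(5 + 3 - \frac{1}{13}\right) \left(-43\right) = -75 + \frac{103}{13} \left(-43\right) = -75 - \frac{4429}{13} = - \frac{5404}{13}$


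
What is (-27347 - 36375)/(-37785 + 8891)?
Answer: 31861/14447 ≈ 2.2054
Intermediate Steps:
(-27347 - 36375)/(-37785 + 8891) = -63722/(-28894) = -63722*(-1/28894) = 31861/14447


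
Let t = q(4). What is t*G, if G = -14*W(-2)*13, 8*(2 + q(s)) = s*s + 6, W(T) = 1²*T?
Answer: 273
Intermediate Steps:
W(T) = T (W(T) = 1*T = T)
q(s) = -5/4 + s²/8 (q(s) = -2 + (s*s + 6)/8 = -2 + (s² + 6)/8 = -2 + (6 + s²)/8 = -2 + (¾ + s²/8) = -5/4 + s²/8)
t = ¾ (t = -5/4 + (⅛)*4² = -5/4 + (⅛)*16 = -5/4 + 2 = ¾ ≈ 0.75000)
G = 364 (G = -14*(-2)*13 = 28*13 = 364)
t*G = (¾)*364 = 273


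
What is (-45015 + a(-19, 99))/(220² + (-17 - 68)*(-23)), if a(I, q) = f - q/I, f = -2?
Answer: -855224/956745 ≈ -0.89389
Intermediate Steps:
a(I, q) = -2 - q/I
(-45015 + a(-19, 99))/(220² + (-17 - 68)*(-23)) = (-45015 + (-2 - 1*99/(-19)))/(220² + (-17 - 68)*(-23)) = (-45015 + (-2 - 1*99*(-1/19)))/(48400 - 85*(-23)) = (-45015 + (-2 + 99/19))/(48400 + 1955) = (-45015 + 61/19)/50355 = -855224/19*1/50355 = -855224/956745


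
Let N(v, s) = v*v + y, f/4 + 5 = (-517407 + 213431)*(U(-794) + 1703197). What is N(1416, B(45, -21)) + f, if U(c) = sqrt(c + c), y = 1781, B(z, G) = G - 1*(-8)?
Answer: -2070922038271 - 2431808*I*sqrt(397) ≈ -2.0709e+12 - 4.8453e+7*I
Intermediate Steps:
B(z, G) = 8 + G (B(z, G) = G + 8 = 8 + G)
U(c) = sqrt(2)*sqrt(c) (U(c) = sqrt(2*c) = sqrt(2)*sqrt(c))
f = -2070924045108 - 2431808*I*sqrt(397) (f = -20 + 4*((-517407 + 213431)*(sqrt(2)*sqrt(-794) + 1703197)) = -20 + 4*(-303976*(sqrt(2)*(I*sqrt(794)) + 1703197)) = -20 + 4*(-303976*(2*I*sqrt(397) + 1703197)) = -20 + 4*(-303976*(1703197 + 2*I*sqrt(397))) = -20 + 4*(-517731011272 - 607952*I*sqrt(397)) = -20 + (-2070924045088 - 2431808*I*sqrt(397)) = -2070924045108 - 2431808*I*sqrt(397) ≈ -2.0709e+12 - 4.8453e+7*I)
N(v, s) = 1781 + v**2 (N(v, s) = v*v + 1781 = v**2 + 1781 = 1781 + v**2)
N(1416, B(45, -21)) + f = (1781 + 1416**2) + (-2070924045108 - 2431808*I*sqrt(397)) = (1781 + 2005056) + (-2070924045108 - 2431808*I*sqrt(397)) = 2006837 + (-2070924045108 - 2431808*I*sqrt(397)) = -2070922038271 - 2431808*I*sqrt(397)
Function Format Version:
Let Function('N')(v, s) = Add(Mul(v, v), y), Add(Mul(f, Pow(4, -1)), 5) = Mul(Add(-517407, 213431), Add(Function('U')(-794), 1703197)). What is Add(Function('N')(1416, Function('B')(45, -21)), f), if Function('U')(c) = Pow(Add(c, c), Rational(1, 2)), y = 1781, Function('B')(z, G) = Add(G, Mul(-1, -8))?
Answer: Add(-2070922038271, Mul(-2431808, I, Pow(397, Rational(1, 2)))) ≈ Add(-2.0709e+12, Mul(-4.8453e+7, I))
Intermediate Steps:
Function('B')(z, G) = Add(8, G) (Function('B')(z, G) = Add(G, 8) = Add(8, G))
Function('U')(c) = Mul(Pow(2, Rational(1, 2)), Pow(c, Rational(1, 2))) (Function('U')(c) = Pow(Mul(2, c), Rational(1, 2)) = Mul(Pow(2, Rational(1, 2)), Pow(c, Rational(1, 2))))
f = Add(-2070924045108, Mul(-2431808, I, Pow(397, Rational(1, 2)))) (f = Add(-20, Mul(4, Mul(Add(-517407, 213431), Add(Mul(Pow(2, Rational(1, 2)), Pow(-794, Rational(1, 2))), 1703197)))) = Add(-20, Mul(4, Mul(-303976, Add(Mul(Pow(2, Rational(1, 2)), Mul(I, Pow(794, Rational(1, 2)))), 1703197)))) = Add(-20, Mul(4, Mul(-303976, Add(Mul(2, I, Pow(397, Rational(1, 2))), 1703197)))) = Add(-20, Mul(4, Mul(-303976, Add(1703197, Mul(2, I, Pow(397, Rational(1, 2))))))) = Add(-20, Mul(4, Add(-517731011272, Mul(-607952, I, Pow(397, Rational(1, 2)))))) = Add(-20, Add(-2070924045088, Mul(-2431808, I, Pow(397, Rational(1, 2))))) = Add(-2070924045108, Mul(-2431808, I, Pow(397, Rational(1, 2)))) ≈ Add(-2.0709e+12, Mul(-4.8453e+7, I)))
Function('N')(v, s) = Add(1781, Pow(v, 2)) (Function('N')(v, s) = Add(Mul(v, v), 1781) = Add(Pow(v, 2), 1781) = Add(1781, Pow(v, 2)))
Add(Function('N')(1416, Function('B')(45, -21)), f) = Add(Add(1781, Pow(1416, 2)), Add(-2070924045108, Mul(-2431808, I, Pow(397, Rational(1, 2))))) = Add(Add(1781, 2005056), Add(-2070924045108, Mul(-2431808, I, Pow(397, Rational(1, 2))))) = Add(2006837, Add(-2070924045108, Mul(-2431808, I, Pow(397, Rational(1, 2))))) = Add(-2070922038271, Mul(-2431808, I, Pow(397, Rational(1, 2))))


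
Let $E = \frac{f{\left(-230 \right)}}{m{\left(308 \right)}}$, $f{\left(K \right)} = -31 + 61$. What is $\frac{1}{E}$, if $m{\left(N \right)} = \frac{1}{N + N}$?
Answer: $\frac{1}{18480} \approx 5.4113 \cdot 10^{-5}$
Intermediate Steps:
$m{\left(N \right)} = \frac{1}{2 N}$
$f{\left(K \right)} = 30$
$E = 18480$ ($E = \frac{30}{\frac{1}{2} \cdot \frac{1}{308}} = 30 \frac{1}{\frac{1}{616}} = 30 \cdot 616 = 18480$)
$\frac{1}{E} = \frac{1}{18480}$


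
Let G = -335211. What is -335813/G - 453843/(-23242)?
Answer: 159938131619/7790974062 ≈ 20.529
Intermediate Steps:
-335813/G - 453843/(-23242) = -335813/(-335211) - 453843/(-23242) = -335813*(-1/335211) - 453843*(-1/23242) = 335813/335211 + 453843/23242 = 159938131619/7790974062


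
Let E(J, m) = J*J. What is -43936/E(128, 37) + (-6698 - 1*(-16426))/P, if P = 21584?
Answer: -81099/36352 ≈ -2.2309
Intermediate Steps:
E(J, m) = J²
-43936/E(128, 37) + (-6698 - 1*(-16426))/P = -43936/(128²) + (-6698 - 1*(-16426))/21584 = -43936/16384 + (-6698 + 16426)*(1/21584) = -43936*1/16384 + 9728*(1/21584) = -1373/512 + 32/71 = -81099/36352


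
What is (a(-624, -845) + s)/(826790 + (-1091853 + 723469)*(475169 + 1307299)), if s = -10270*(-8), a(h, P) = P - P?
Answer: -41080/328315932461 ≈ -1.2512e-7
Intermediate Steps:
a(h, P) = 0
s = 82160
(a(-624, -845) + s)/(826790 + (-1091853 + 723469)*(475169 + 1307299)) = (0 + 82160)/(826790 + (-1091853 + 723469)*(475169 + 1307299)) = 82160/(826790 - 368384*1782468) = 82160/(826790 - 656632691712) = 82160/(-656631864922) = 82160*(-1/656631864922) = -41080/328315932461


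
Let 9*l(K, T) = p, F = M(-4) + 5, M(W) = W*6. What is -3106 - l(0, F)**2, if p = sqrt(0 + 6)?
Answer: -83864/27 ≈ -3106.1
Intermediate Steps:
M(W) = 6*W
F = -19 (F = 6*(-4) + 5 = -24 + 5 = -19)
p = sqrt(6) ≈ 2.4495
l(K, T) = sqrt(6)/9
-3106 - l(0, F)**2 = -3106 - (sqrt(6)/9)**2 = -3106 - 1*2/27 = -3106 - 2/27 = -83864/27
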